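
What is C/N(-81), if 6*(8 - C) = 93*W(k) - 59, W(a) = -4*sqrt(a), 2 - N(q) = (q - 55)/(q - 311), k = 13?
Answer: 5243/486 + 3038*sqrt(13)/81 ≈ 146.02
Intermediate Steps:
N(q) = 2 - (-55 + q)/(-311 + q) (N(q) = 2 - (q - 55)/(q - 311) = 2 - (-55 + q)/(-311 + q))
C = 107/6 + 62*sqrt(13) (C = 8 - (93*(-4*sqrt(13)) - 59)/6 = 8 - (-372*sqrt(13) - 59)/6 = 8 - (-59 - 372*sqrt(13))/6 = 8 + (59/6 + 62*sqrt(13)) = 107/6 + 62*sqrt(13) ≈ 241.38)
C/N(-81) = (107/6 + 62*sqrt(13))/(((-567 - 81)/(-311 - 81))) = (107/6 + 62*sqrt(13))/((-648/(-392))) = (107/6 + 62*sqrt(13))/((-1/392*(-648))) = (107/6 + 62*sqrt(13))/(81/49) = (107/6 + 62*sqrt(13))*(49/81) = 5243/486 + 3038*sqrt(13)/81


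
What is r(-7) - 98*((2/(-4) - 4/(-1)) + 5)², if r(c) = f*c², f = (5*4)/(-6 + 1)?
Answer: -14553/2 ≈ -7276.5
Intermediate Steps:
f = -4 (f = 20/(-5) = 20*(-⅕) = -4)
r(c) = -4*c²
r(-7) - 98*((2/(-4) - 4/(-1)) + 5)² = -4*(-7)² - 98*((2/(-4) - 4/(-1)) + 5)² = -4*49 - 98*((2*(-¼) - 4*(-1)) + 5)² = -196 - 98*((-½ + 4) + 5)² = -196 - 98*(7/2 + 5)² = -196 - 98*(17/2)² = -196 - 98*289/4 = -196 - 14161/2 = -14553/2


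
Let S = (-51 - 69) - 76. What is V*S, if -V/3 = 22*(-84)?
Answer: -1086624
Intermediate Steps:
S = -196 (S = -120 - 76 = -196)
V = 5544 (V = -66*(-84) = -3*(-1848) = 5544)
V*S = 5544*(-196) = -1086624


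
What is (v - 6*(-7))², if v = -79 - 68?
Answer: 11025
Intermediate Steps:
v = -147
(v - 6*(-7))² = (-147 - 6*(-7))² = (-147 + 42)² = (-105)² = 11025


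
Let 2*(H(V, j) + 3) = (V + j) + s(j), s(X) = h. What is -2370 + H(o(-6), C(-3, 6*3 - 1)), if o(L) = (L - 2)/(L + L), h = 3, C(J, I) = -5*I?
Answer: -7241/3 ≈ -2413.7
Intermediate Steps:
s(X) = 3
o(L) = (-2 + L)/(2*L) (o(L) = (-2 + L)/((2*L)) = (-2 + L)*(1/(2*L)) = (-2 + L)/(2*L))
H(V, j) = -3/2 + V/2 + j/2 (H(V, j) = -3 + ((V + j) + 3)/2 = -3 + (3 + V + j)/2 = -3 + (3/2 + V/2 + j/2) = -3/2 + V/2 + j/2)
-2370 + H(o(-6), C(-3, 6*3 - 1)) = -2370 + (-3/2 + ((½)*(-2 - 6)/(-6))/2 + (-5*(6*3 - 1))/2) = -2370 + (-3/2 + ((½)*(-⅙)*(-8))/2 + (-5*(18 - 1))/2) = -2370 + (-3/2 + (½)*(⅔) + (-5*17)/2) = -2370 + (-3/2 + ⅓ + (½)*(-85)) = -2370 + (-3/2 + ⅓ - 85/2) = -2370 - 131/3 = -7241/3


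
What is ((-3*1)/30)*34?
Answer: -17/5 ≈ -3.4000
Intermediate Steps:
((-3*1)/30)*34 = ((1/30)*(-3))*34 = -⅒*34 = -17/5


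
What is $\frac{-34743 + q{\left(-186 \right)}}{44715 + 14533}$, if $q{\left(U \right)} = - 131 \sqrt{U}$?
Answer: $- \frac{34743}{59248} - \frac{131 i \sqrt{186}}{59248} \approx -0.5864 - 0.030155 i$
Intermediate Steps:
$\frac{-34743 + q{\left(-186 \right)}}{44715 + 14533} = \frac{-34743 - 131 \sqrt{-186}}{44715 + 14533} = \frac{-34743 - 131 i \sqrt{186}}{59248} = \left(-34743 - 131 i \sqrt{186}\right) \frac{1}{59248} = - \frac{34743}{59248} - \frac{131 i \sqrt{186}}{59248}$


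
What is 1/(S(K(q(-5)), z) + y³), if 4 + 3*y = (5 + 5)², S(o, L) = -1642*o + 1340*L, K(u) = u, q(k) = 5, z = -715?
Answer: -1/933542 ≈ -1.0712e-6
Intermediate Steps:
y = 32 (y = -4/3 + (5 + 5)²/3 = -4/3 + (⅓)*10² = -4/3 + (⅓)*100 = -4/3 + 100/3 = 32)
1/(S(K(q(-5)), z) + y³) = 1/((-1642*5 + 1340*(-715)) + 32³) = 1/((-8210 - 958100) + 32768) = 1/(-966310 + 32768) = 1/(-933542) = -1/933542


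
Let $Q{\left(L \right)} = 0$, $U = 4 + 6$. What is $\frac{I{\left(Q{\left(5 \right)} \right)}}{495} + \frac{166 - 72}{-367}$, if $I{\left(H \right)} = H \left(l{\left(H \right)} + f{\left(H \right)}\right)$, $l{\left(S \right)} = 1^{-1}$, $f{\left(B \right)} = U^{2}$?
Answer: $- \frac{94}{367} \approx -0.25613$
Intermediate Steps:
$U = 10$
$f{\left(B \right)} = 100$ ($f{\left(B \right)} = 10^{2} = 100$)
$l{\left(S \right)} = 1$
$I{\left(H \right)} = 101 H$ ($I{\left(H \right)} = H \left(1 + 100\right) = H 101 = 101 H$)
$\frac{I{\left(Q{\left(5 \right)} \right)}}{495} + \frac{166 - 72}{-367} = \frac{101 \cdot 0}{495} + \frac{166 - 72}{-367} = 0 \cdot \frac{1}{495} + 94 \left(- \frac{1}{367}\right) = 0 - \frac{94}{367} = - \frac{94}{367}$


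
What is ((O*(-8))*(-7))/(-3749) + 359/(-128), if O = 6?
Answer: -1388899/479872 ≈ -2.8943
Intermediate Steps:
((O*(-8))*(-7))/(-3749) + 359/(-128) = ((6*(-8))*(-7))/(-3749) + 359/(-128) = -48*(-7)*(-1/3749) + 359*(-1/128) = 336*(-1/3749) - 359/128 = -336/3749 - 359/128 = -1388899/479872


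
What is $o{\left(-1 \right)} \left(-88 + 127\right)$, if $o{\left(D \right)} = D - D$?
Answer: $0$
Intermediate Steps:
$o{\left(D \right)} = 0$
$o{\left(-1 \right)} \left(-88 + 127\right) = 0 \left(-88 + 127\right) = 0 \cdot 39 = 0$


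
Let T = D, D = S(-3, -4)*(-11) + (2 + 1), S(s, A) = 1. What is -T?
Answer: 8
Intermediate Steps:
D = -8 (D = 1*(-11) + (2 + 1) = -11 + 3 = -8)
T = -8
-T = -1*(-8) = 8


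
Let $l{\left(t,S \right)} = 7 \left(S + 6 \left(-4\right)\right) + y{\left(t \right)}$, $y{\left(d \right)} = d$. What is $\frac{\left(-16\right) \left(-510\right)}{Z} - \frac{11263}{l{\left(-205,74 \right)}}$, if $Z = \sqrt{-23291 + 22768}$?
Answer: $- \frac{11263}{145} - \frac{8160 i \sqrt{523}}{523} \approx -77.676 - 356.81 i$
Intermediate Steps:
$Z = i \sqrt{523}$ ($Z = \sqrt{-523} = i \sqrt{523} \approx 22.869 i$)
$l{\left(t,S \right)} = -168 + t + 7 S$ ($l{\left(t,S \right)} = 7 \left(S + 6 \left(-4\right)\right) + t = 7 \left(S - 24\right) + t = 7 \left(-24 + S\right) + t = \left(-168 + 7 S\right) + t = -168 + t + 7 S$)
$\frac{\left(-16\right) \left(-510\right)}{Z} - \frac{11263}{l{\left(-205,74 \right)}} = \frac{\left(-16\right) \left(-510\right)}{i \sqrt{523}} - \frac{11263}{-168 - 205 + 7 \cdot 74} = 8160 \left(- \frac{i \sqrt{523}}{523}\right) - \frac{11263}{-168 - 205 + 518} = - \frac{8160 i \sqrt{523}}{523} - \frac{11263}{145} = - \frac{11263}{145} - \frac{8160 i \sqrt{523}}{523}$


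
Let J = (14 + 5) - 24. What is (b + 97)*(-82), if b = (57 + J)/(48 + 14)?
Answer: -248706/31 ≈ -8022.8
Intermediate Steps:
J = -5 (J = 19 - 24 = -5)
b = 26/31 (b = (57 - 5)/(48 + 14) = 52/62 = 52*(1/62) = 26/31 ≈ 0.83871)
(b + 97)*(-82) = (26/31 + 97)*(-82) = (3033/31)*(-82) = -248706/31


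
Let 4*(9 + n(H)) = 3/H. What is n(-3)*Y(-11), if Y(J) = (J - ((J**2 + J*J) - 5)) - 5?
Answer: 9361/4 ≈ 2340.3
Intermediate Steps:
n(H) = -9 + 3/(4*H) (n(H) = -9 + (3/H)/4 = -9 + 3/(4*H))
Y(J) = J - 2*J**2 (Y(J) = (J - ((J**2 + J**2) - 5)) - 5 = (J - (2*J**2 - 5)) - 5 = (J - (-5 + 2*J**2)) - 5 = (J + (5 - 2*J**2)) - 5 = (5 + J - 2*J**2) - 5 = J - 2*J**2)
n(-3)*Y(-11) = (-9 + (3/4)/(-3))*(-11*(1 - 2*(-11))) = (-9 + (3/4)*(-1/3))*(-11*(1 + 22)) = (-9 - 1/4)*(-11*23) = -37/4*(-253) = 9361/4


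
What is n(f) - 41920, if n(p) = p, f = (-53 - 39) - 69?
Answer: -42081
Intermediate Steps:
f = -161 (f = -92 - 69 = -161)
n(f) - 41920 = -161 - 41920 = -42081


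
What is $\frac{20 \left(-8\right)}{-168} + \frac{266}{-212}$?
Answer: $- \frac{673}{2226} \approx -0.30234$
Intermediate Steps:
$\frac{20 \left(-8\right)}{-168} + \frac{266}{-212} = \left(-160\right) \left(- \frac{1}{168}\right) + 266 \left(- \frac{1}{212}\right) = \frac{20}{21} - \frac{133}{106} = - \frac{673}{2226}$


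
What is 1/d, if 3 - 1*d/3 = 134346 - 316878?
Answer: 1/547605 ≈ 1.8261e-6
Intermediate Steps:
d = 547605 (d = 9 - 3*(134346 - 316878) = 9 - 3*(-182532) = 9 + 547596 = 547605)
1/d = 1/547605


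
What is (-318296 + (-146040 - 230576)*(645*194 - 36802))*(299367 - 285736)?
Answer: -453449614025064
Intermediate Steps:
(-318296 + (-146040 - 230576)*(645*194 - 36802))*(299367 - 285736) = (-318296 - 376616*(125130 - 36802))*13631 = (-318296 - 376616*88328)*13631 = (-318296 - 33265738048)*13631 = -33266056344*13631 = -453449614025064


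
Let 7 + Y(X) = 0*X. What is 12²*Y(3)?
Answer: -1008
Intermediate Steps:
Y(X) = -7 (Y(X) = -7 + 0*X = -7 + 0 = -7)
12²*Y(3) = 12²*(-7) = 144*(-7) = -1008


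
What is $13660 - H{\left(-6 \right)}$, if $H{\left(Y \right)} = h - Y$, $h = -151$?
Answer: $13805$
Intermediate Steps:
$H{\left(Y \right)} = -151 - Y$
$13660 - H{\left(-6 \right)} = 13660 - \left(-151 - -6\right) = 13660 - \left(-151 + 6\right) = 13660 - -145 = 13660 + 145 = 13805$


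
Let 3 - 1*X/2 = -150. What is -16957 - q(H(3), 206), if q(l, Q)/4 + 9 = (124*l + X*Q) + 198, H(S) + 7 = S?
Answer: -267873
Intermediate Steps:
X = 306 (X = 6 - 2*(-150) = 6 + 300 = 306)
H(S) = -7 + S
q(l, Q) = 756 + 496*l + 1224*Q (q(l, Q) = -36 + 4*((124*l + 306*Q) + 198) = -36 + 4*(198 + 124*l + 306*Q) = -36 + (792 + 496*l + 1224*Q) = 756 + 496*l + 1224*Q)
-16957 - q(H(3), 206) = -16957 - (756 + 496*(-7 + 3) + 1224*206) = -16957 - (756 + 496*(-4) + 252144) = -16957 - (756 - 1984 + 252144) = -16957 - 1*250916 = -16957 - 250916 = -267873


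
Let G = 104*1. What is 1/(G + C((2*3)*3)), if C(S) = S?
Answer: 1/122 ≈ 0.0081967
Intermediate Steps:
G = 104
1/(G + C((2*3)*3)) = 1/(104 + (2*3)*3) = 1/(104 + 6*3) = 1/(104 + 18) = 1/122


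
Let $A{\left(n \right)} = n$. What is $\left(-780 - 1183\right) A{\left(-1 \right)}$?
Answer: $1963$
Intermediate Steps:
$\left(-780 - 1183\right) A{\left(-1 \right)} = \left(-780 - 1183\right) \left(-1\right) = \left(-1963\right) \left(-1\right) = 1963$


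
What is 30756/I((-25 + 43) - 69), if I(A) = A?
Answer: -10252/17 ≈ -603.06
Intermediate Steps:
30756/I((-25 + 43) - 69) = 30756/((-25 + 43) - 69) = 30756/(18 - 69) = 30756/(-51) = 30756*(-1/51) = -10252/17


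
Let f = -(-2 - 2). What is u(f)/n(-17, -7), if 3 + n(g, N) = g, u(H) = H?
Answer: -1/5 ≈ -0.20000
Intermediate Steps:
f = 4 (f = -1*(-4) = 4)
n(g, N) = -3 + g
u(f)/n(-17, -7) = 4/(-3 - 17) = 4/(-20) = 4*(-1/20) = -1/5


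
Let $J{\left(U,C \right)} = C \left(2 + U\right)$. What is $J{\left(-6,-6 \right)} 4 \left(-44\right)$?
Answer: $-4224$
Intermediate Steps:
$J{\left(-6,-6 \right)} 4 \left(-44\right) = - 6 \left(2 - 6\right) 4 \left(-44\right) = \left(-6\right) \left(-4\right) \left(-176\right) = 24 \left(-176\right) = -4224$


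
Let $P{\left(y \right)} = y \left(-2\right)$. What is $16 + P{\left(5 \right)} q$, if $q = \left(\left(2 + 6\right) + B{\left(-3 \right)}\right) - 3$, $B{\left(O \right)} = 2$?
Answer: $-54$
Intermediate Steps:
$P{\left(y \right)} = - 2 y$
$q = 7$ ($q = \left(\left(2 + 6\right) + 2\right) - 3 = \left(8 + 2\right) - 3 = 10 - 3 = 7$)
$16 + P{\left(5 \right)} q = 16 + \left(-2\right) 5 \cdot 7 = 16 - 70 = -54$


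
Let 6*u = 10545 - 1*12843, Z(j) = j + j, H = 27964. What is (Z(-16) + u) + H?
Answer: 27549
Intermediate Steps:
Z(j) = 2*j
u = -383 (u = (10545 - 1*12843)/6 = (10545 - 12843)/6 = (⅙)*(-2298) = -383)
(Z(-16) + u) + H = (2*(-16) - 383) + 27964 = (-32 - 383) + 27964 = -415 + 27964 = 27549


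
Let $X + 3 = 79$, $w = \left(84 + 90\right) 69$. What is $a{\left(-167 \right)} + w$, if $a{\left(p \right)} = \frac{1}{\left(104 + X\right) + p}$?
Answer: $\frac{156079}{13} \approx 12006.0$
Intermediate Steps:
$w = 12006$ ($w = 174 \cdot 69 = 12006$)
$X = 76$ ($X = -3 + 79 = 76$)
$a{\left(p \right)} = \frac{1}{180 + p}$ ($a{\left(p \right)} = \frac{1}{\left(104 + 76\right) + p} = \frac{1}{180 + p}$)
$a{\left(-167 \right)} + w = \frac{1}{180 - 167} + 12006 = \frac{1}{13} + 12006 = \frac{156079}{13}$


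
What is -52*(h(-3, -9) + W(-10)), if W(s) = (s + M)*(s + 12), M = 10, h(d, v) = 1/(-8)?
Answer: 13/2 ≈ 6.5000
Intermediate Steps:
h(d, v) = -1/8
W(s) = (10 + s)*(12 + s) (W(s) = (s + 10)*(s + 12) = (10 + s)*(12 + s))
-52*(h(-3, -9) + W(-10)) = -52*(-1/8 + (120 + (-10)**2 + 22*(-10))) = -52*(-1/8 + (120 + 100 - 220)) = -52*(-1/8 + 0) = -52*(-1/8) = 13/2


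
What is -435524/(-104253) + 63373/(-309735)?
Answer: 42763400257/10763600985 ≈ 3.9730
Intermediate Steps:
-435524/(-104253) + 63373/(-309735) = -435524*(-1/104253) + 63373*(-1/309735) = 435524/104253 - 63373/309735 = 42763400257/10763600985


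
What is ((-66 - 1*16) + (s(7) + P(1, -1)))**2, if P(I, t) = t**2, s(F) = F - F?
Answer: 6561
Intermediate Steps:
s(F) = 0
((-66 - 1*16) + (s(7) + P(1, -1)))**2 = ((-66 - 1*16) + (0 + (-1)**2))**2 = ((-66 - 16) + (0 + 1))**2 = (-82 + 1)**2 = (-81)**2 = 6561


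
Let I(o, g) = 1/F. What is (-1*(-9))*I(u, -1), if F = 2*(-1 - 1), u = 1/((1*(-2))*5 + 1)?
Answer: -9/4 ≈ -2.2500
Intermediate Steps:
u = -1/9 (u = 1/(-2*5 + 1) = 1/(-10 + 1) = 1/(-9) = -1/9 ≈ -0.11111)
F = -4 (F = 2*(-2) = -4)
I(o, g) = -1/4 (I(o, g) = 1/(-4) = -1/4)
(-1*(-9))*I(u, -1) = -1*(-9)*(-1/4) = 9*(-1/4) = -9/4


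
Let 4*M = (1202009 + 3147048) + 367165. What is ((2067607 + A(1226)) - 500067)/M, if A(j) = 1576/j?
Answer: 640601872/481840681 ≈ 1.3295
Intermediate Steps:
M = 2358111/2 (M = ((1202009 + 3147048) + 367165)/4 = (4349057 + 367165)/4 = (¼)*4716222 = 2358111/2 ≈ 1.1791e+6)
((2067607 + A(1226)) - 500067)/M = ((2067607 + 1576/1226) - 500067)/(2358111/2) = ((2067607 + 1576*(1/1226)) - 500067)*(2/2358111) = ((2067607 + 788/613) - 500067)*(2/2358111) = (1267443879/613 - 500067)*(2/2358111) = (960902808/613)*(2/2358111) = 640601872/481840681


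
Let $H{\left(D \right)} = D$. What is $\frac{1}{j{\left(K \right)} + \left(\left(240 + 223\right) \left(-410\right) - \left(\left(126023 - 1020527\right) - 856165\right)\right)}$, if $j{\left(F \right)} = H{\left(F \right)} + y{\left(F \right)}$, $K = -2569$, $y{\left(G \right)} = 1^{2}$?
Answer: $\frac{1}{1558271} \approx 6.4174 \cdot 10^{-7}$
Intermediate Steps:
$y{\left(G \right)} = 1$
$j{\left(F \right)} = 1 + F$ ($j{\left(F \right)} = F + 1 = 1 + F$)
$\frac{1}{j{\left(K \right)} + \left(\left(240 + 223\right) \left(-410\right) - \left(\left(126023 - 1020527\right) - 856165\right)\right)} = \frac{1}{\left(1 - 2569\right) + \left(\left(240 + 223\right) \left(-410\right) - \left(\left(126023 - 1020527\right) - 856165\right)\right)} = \frac{1}{-2568 + \left(463 \left(-410\right) - \left(-894504 - 856165\right)\right)} = \frac{1}{-2568 - -1560839} = \frac{1}{-2568 + \left(-189830 + 1750669\right)} = \frac{1}{-2568 + 1560839} = \frac{1}{1558271}$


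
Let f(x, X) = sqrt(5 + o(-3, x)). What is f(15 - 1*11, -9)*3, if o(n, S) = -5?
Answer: 0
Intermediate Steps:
f(x, X) = 0 (f(x, X) = sqrt(5 - 5) = sqrt(0) = 0)
f(15 - 1*11, -9)*3 = 0*3 = 0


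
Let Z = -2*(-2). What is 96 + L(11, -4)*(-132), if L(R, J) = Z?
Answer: -432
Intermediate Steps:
Z = 4
L(R, J) = 4
96 + L(11, -4)*(-132) = 96 + 4*(-132) = 96 - 528 = -432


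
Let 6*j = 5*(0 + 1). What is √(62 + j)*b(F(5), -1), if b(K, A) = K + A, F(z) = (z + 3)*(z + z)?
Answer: 79*√2262/6 ≈ 626.21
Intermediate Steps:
F(z) = 2*z*(3 + z) (F(z) = (3 + z)*(2*z) = 2*z*(3 + z))
b(K, A) = A + K
j = ⅚ (j = (5*(0 + 1))/6 = (5*1)/6 = (⅙)*5 = ⅚ ≈ 0.83333)
√(62 + j)*b(F(5), -1) = √(62 + ⅚)*(-1 + 2*5*(3 + 5)) = √(377/6)*(-1 + 2*5*8) = (√2262/6)*(-1 + 80) = (√2262/6)*79 = 79*√2262/6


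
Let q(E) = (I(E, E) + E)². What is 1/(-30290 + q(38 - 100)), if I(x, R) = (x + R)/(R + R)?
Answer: -1/26569 ≈ -3.7638e-5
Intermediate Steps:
I(x, R) = (R + x)/(2*R) (I(x, R) = (R + x)/((2*R)) = (R + x)*(1/(2*R)) = (R + x)/(2*R))
q(E) = (1 + E)² (q(E) = ((E + E)/(2*E) + E)² = ((2*E)/(2*E) + E)² = (1 + E)²)
1/(-30290 + q(38 - 100)) = 1/(-30290 + (1 + (38 - 100))²) = 1/(-30290 + (1 - 62)²) = 1/(-30290 + (-61)²) = 1/(-30290 + 3721) = 1/(-26569) = -1/26569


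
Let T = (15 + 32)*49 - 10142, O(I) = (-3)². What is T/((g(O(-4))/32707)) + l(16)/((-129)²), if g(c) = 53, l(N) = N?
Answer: -4266588868045/881973 ≈ -4.8376e+6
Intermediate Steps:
O(I) = 9
T = -7839 (T = 47*49 - 10142 = 2303 - 10142 = -7839)
T/((g(O(-4))/32707)) + l(16)/((-129)²) = -7839/(53/32707) + 16/((-129)²) = -7839/(53*(1/32707)) + 16/16641 = -7839/53/32707 + 16*(1/16641) = -7839*32707/53 + 16/16641 = -256390173/53 + 16/16641 = -4266588868045/881973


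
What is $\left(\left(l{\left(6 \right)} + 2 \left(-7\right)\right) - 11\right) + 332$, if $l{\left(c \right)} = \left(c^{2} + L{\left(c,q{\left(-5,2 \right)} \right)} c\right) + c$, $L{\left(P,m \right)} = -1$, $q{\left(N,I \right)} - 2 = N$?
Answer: $343$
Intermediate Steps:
$q{\left(N,I \right)} = 2 + N$
$l{\left(c \right)} = c^{2}$ ($l{\left(c \right)} = \left(c^{2} - c\right) + c = c^{2}$)
$\left(\left(l{\left(6 \right)} + 2 \left(-7\right)\right) - 11\right) + 332 = \left(\left(6^{2} + 2 \left(-7\right)\right) - 11\right) + 332 = \left(\left(36 - 14\right) - 11\right) + 332 = \left(22 - 11\right) + 332 = 11 + 332 = 343$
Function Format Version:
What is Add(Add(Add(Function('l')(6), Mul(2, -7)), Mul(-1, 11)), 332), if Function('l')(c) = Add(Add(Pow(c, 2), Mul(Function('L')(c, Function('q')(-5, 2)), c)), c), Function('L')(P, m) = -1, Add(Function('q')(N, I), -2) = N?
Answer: 343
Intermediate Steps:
Function('q')(N, I) = Add(2, N)
Function('l')(c) = Pow(c, 2) (Function('l')(c) = Add(Add(Pow(c, 2), Mul(-1, c)), c) = Pow(c, 2))
Add(Add(Add(Function('l')(6), Mul(2, -7)), Mul(-1, 11)), 332) = Add(Add(Add(Pow(6, 2), Mul(2, -7)), Mul(-1, 11)), 332) = Add(Add(Add(36, -14), -11), 332) = Add(Add(22, -11), 332) = Add(11, 332) = 343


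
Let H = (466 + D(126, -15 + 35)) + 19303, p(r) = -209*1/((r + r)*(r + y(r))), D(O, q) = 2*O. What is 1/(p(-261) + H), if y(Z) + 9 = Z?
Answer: 277182/5549460613 ≈ 4.9948e-5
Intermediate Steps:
y(Z) = -9 + Z
p(r) = -209/(2*r*(-9 + 2*r)) (p(r) = -209*1/((r + r)*(r + (-9 + r))) = -209*1/(2*r*(-9 + 2*r)) = -209/(2*r*(-9 + 2*r)))
H = 20021 (H = (466 + 2*126) + 19303 = (466 + 252) + 19303 = 718 + 19303 = 20021)
1/(p(-261) + H) = 1/(-209/2/(-261*(-9 + 2*(-261))) + 20021) = 1/(-209/2*(-1/261)/(-9 - 522) + 20021) = 1/(-209/2*(-1/261)/(-531) + 20021) = 1/(-209/2*(-1/261)*(-1/531) + 20021) = 1/(-209/277182 + 20021) = 1/(5549460613/277182) = 277182/5549460613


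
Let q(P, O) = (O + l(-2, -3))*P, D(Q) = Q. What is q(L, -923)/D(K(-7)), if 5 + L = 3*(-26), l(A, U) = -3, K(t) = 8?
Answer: 38429/4 ≈ 9607.3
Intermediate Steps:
L = -83 (L = -5 + 3*(-26) = -5 - 78 = -83)
q(P, O) = P*(-3 + O) (q(P, O) = (O - 3)*P = (-3 + O)*P = P*(-3 + O))
q(L, -923)/D(K(-7)) = -83*(-3 - 923)/8 = -83*(-926)*(1/8) = 76858*(1/8) = 38429/4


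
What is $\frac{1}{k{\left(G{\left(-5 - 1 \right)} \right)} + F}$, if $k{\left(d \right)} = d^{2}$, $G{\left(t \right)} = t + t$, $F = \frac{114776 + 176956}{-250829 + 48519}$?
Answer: $\frac{101155}{14420454} \approx 0.0070147$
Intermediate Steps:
$F = - \frac{145866}{101155}$ ($F = \frac{291732}{-202310} = 291732 \left(- \frac{1}{202310}\right) = - \frac{145866}{101155} \approx -1.442$)
$G{\left(t \right)} = 2 t$
$\frac{1}{k{\left(G{\left(-5 - 1 \right)} \right)} + F} = \frac{1}{\left(2 \left(-5 - 1\right)\right)^{2} - \frac{145866}{101155}} = \frac{1}{\left(2 \left(-6\right)\right)^{2} - \frac{145866}{101155}} = \frac{1}{\left(-12\right)^{2} - \frac{145866}{101155}} = \frac{1}{144 - \frac{145866}{101155}} = \frac{1}{\frac{14420454}{101155}} = \frac{101155}{14420454}$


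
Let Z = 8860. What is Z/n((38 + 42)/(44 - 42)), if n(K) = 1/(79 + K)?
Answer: 1054340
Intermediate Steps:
Z/n((38 + 42)/(44 - 42)) = 8860/(1/(79 + (38 + 42)/(44 - 42))) = 8860/(1/(79 + 80/2)) = 8860/(1/(79 + 80*(½))) = 8860/(1/(79 + 40)) = 8860/(1/119) = 8860*119 = 1054340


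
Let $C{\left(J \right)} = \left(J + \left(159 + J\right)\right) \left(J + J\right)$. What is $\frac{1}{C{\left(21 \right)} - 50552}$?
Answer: $- \frac{1}{42110} \approx -2.3747 \cdot 10^{-5}$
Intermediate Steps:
$C{\left(J \right)} = 2 J \left(159 + 2 J\right)$ ($C{\left(J \right)} = \left(159 + 2 J\right) 2 J = 2 J \left(159 + 2 J\right)$)
$\frac{1}{C{\left(21 \right)} - 50552} = \frac{1}{2 \cdot 21 \left(159 + 2 \cdot 21\right) - 50552} = \frac{1}{2 \cdot 21 \left(159 + 42\right) - 50552} = \frac{1}{2 \cdot 21 \cdot 201 - 50552} = \frac{1}{8442 - 50552} = \frac{1}{-42110} = - \frac{1}{42110}$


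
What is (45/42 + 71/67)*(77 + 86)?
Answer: 325837/938 ≈ 347.37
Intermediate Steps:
(45/42 + 71/67)*(77 + 86) = (45*(1/42) + 71*(1/67))*163 = (15/14 + 71/67)*163 = (1999/938)*163 = 325837/938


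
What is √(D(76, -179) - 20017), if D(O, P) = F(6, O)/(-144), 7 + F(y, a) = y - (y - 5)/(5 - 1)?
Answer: I*√11529787/24 ≈ 141.48*I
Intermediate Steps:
F(y, a) = -23/4 + 3*y/4 (F(y, a) = -7 + (y - (y - 5)/(5 - 1)) = -7 + (y - (-5 + y)/4) = -7 + (y - (-5/4 + y/4)) = -7 + (y + (5/4 - y/4)) = -7 + (5/4 + 3*y/4) = -23/4 + 3*y/4)
D(O, P) = 5/576 (D(O, P) = (-23/4 + (¾)*6)/(-144) = (-23/4 + 9/2)*(-1/144) = -5/4*(-1/144) = 5/576)
√(D(76, -179) - 20017) = √(5/576 - 20017) = √(-11529787/576) = I*√11529787/24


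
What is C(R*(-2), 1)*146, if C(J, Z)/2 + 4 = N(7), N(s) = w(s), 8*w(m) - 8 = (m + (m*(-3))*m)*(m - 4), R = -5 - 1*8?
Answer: -16206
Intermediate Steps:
R = -13 (R = -5 - 8 = -13)
w(m) = 1 + (-4 + m)*(m - 3*m²)/8 (w(m) = 1 + ((m + (m*(-3))*m)*(m - 4))/8 = 1 + ((m + (-3*m)*m)*(-4 + m))/8 = 1 + ((m - 3*m²)*(-4 + m))/8 = 1 + ((-4 + m)*(m - 3*m²))/8 = 1 + (-4 + m)*(m - 3*m²)/8)
N(s) = 1 - 3*s³/8 - s/2 + 13*s²/8
C(J, Z) = -111 (C(J, Z) = -8 + 2*(1 - 3/8*7³ - ½*7 + (13/8)*7²) = -8 + 2*(1 - 3/8*343 - 7/2 + (13/8)*49) = -8 + 2*(1 - 1029/8 - 7/2 + 637/8) = -8 + 2*(-103/2) = -8 - 103 = -111)
C(R*(-2), 1)*146 = -111*146 = -16206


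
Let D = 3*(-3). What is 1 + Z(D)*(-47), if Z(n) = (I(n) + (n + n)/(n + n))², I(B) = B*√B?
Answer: 34217 + 2538*I ≈ 34217.0 + 2538.0*I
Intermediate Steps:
I(B) = B^(3/2)
D = -9
Z(n) = (1 + n^(3/2))² (Z(n) = (n^(3/2) + (n + n)/(n + n))² = (n^(3/2) + (2*n)/((2*n)))² = (n^(3/2) + (2*n)*(1/(2*n)))² = (n^(3/2) + 1)² = (1 + n^(3/2))²)
1 + Z(D)*(-47) = 1 + (1 + (-9)^(3/2))²*(-47) = 1 + (1 - 27*I)²*(-47) = 1 - 47*(1 - 27*I)²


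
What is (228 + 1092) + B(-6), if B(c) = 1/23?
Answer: 30361/23 ≈ 1320.0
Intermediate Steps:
B(c) = 1/23
(228 + 1092) + B(-6) = (228 + 1092) + 1/23 = 1320 + 1/23 = 30361/23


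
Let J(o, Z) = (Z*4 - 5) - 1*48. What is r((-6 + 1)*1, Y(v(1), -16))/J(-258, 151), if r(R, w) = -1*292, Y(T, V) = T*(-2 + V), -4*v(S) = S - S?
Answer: -292/551 ≈ -0.52995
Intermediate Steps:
v(S) = 0 (v(S) = -(S - S)/4 = -¼*0 = 0)
r(R, w) = -292
J(o, Z) = -53 + 4*Z (J(o, Z) = (4*Z - 5) - 48 = (-5 + 4*Z) - 48 = -53 + 4*Z)
r((-6 + 1)*1, Y(v(1), -16))/J(-258, 151) = -292/(-53 + 4*151) = -292/(-53 + 604) = -292/551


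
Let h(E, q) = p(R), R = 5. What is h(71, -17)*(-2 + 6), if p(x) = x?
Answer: 20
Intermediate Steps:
h(E, q) = 5
h(71, -17)*(-2 + 6) = 5*(-2 + 6) = 5*4 = 20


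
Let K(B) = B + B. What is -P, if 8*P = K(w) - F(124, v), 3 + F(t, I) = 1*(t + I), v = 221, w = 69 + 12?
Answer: 45/2 ≈ 22.500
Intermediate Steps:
w = 81
K(B) = 2*B
F(t, I) = -3 + I + t (F(t, I) = -3 + 1*(t + I) = -3 + 1*(I + t) = -3 + (I + t) = -3 + I + t)
P = -45/2 (P = (2*81 - (-3 + 221 + 124))/8 = (162 - 1*342)/8 = (162 - 342)/8 = (⅛)*(-180) = -45/2 ≈ -22.500)
-P = -1*(-45/2) = 45/2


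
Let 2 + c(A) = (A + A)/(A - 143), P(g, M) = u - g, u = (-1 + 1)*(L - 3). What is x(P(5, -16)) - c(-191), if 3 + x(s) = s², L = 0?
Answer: 3817/167 ≈ 22.856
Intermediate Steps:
u = 0 (u = (-1 + 1)*(0 - 3) = 0*(-3) = 0)
P(g, M) = -g (P(g, M) = 0 - g = -g)
c(A) = -2 + 2*A/(-143 + A) (c(A) = -2 + (A + A)/(A - 143) = -2 + (2*A)/(-143 + A) = -2 + 2*A/(-143 + A))
x(s) = -3 + s²
x(P(5, -16)) - c(-191) = (-3 + (-1*5)²) - 286/(-143 - 191) = (-3 + (-5)²) - 286/(-334) = (-3 + 25) - 286*(-1)/334 = 22 - 1*(-143/167) = 22 + 143/167 = 3817/167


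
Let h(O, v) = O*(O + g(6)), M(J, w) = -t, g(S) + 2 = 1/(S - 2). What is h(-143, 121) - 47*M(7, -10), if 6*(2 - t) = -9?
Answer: 83455/4 ≈ 20864.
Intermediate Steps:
t = 7/2 (t = 2 - ⅙*(-9) = 2 + 3/2 = 7/2 ≈ 3.5000)
g(S) = -2 + 1/(-2 + S) (g(S) = -2 + 1/(S - 2) = -2 + 1/(-2 + S))
M(J, w) = -7/2 (M(J, w) = -1*7/2 = -7/2)
h(O, v) = O*(-7/4 + O) (h(O, v) = O*(O + (5 - 2*6)/(-2 + 6)) = O*(O + (5 - 12)/4) = O*(O + (¼)*(-7)) = O*(O - 7/4) = O*(-7/4 + O))
h(-143, 121) - 47*M(7, -10) = (¼)*(-143)*(-7 + 4*(-143)) - 47*(-7/2) = (¼)*(-143)*(-7 - 572) + 329/2 = (¼)*(-143)*(-579) + 329/2 = 82797/4 + 329/2 = 83455/4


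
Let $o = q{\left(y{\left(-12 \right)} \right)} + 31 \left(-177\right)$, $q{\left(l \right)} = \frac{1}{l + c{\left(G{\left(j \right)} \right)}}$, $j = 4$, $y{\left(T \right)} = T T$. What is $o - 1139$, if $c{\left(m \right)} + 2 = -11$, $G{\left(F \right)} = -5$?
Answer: $- \frac{868005}{131} \approx -6626.0$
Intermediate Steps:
$y{\left(T \right)} = T^{2}$
$c{\left(m \right)} = -13$ ($c{\left(m \right)} = -2 - 11 = -13$)
$q{\left(l \right)} = \frac{1}{-13 + l}$ ($q{\left(l \right)} = \frac{1}{l - 13} = \frac{1}{-13 + l}$)
$o = - \frac{718796}{131}$ ($o = \frac{1}{-13 + \left(-12\right)^{2}} + 31 \left(-177\right) = \frac{1}{-13 + 144} - 5487 = \frac{1}{131} - 5487 = - \frac{718796}{131} \approx -5487.0$)
$o - 1139 = - \frac{718796}{131} - 1139 = - \frac{868005}{131}$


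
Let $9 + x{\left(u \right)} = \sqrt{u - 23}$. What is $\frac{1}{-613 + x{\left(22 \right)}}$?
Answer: $- \frac{622}{386885} - \frac{i}{386885} \approx -0.0016077 - 2.5847 \cdot 10^{-6} i$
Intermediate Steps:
$x{\left(u \right)} = -9 + \sqrt{-23 + u}$ ($x{\left(u \right)} = -9 + \sqrt{u - 23} = -9 + \sqrt{-23 + u}$)
$\frac{1}{-613 + x{\left(22 \right)}} = \frac{1}{-613 - \left(9 - \sqrt{-23 + 22}\right)} = \frac{1}{-613 - \left(9 - \sqrt{-1}\right)} = \frac{1}{-613 - \left(9 - i\right)} = \frac{1}{-622 + i} = \frac{-622 - i}{386885}$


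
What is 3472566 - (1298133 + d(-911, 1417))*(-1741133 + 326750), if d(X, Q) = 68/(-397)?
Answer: 728916009465441/397 ≈ 1.8361e+12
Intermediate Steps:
d(X, Q) = -68/397 (d(X, Q) = 68*(-1/397) = -68/397)
3472566 - (1298133 + d(-911, 1417))*(-1741133 + 326750) = 3472566 - (1298133 - 68/397)*(-1741133 + 326750) = 3472566 - 515358733*(-1414383)/397 = 3472566 - 1*(-728914630856739/397) = 3472566 + 728914630856739/397 = 728916009465441/397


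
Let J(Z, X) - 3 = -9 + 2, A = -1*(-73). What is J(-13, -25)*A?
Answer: -292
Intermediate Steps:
A = 73
J(Z, X) = -4 (J(Z, X) = 3 + (-9 + 2) = 3 - 7 = -4)
J(-13, -25)*A = -4*73 = -292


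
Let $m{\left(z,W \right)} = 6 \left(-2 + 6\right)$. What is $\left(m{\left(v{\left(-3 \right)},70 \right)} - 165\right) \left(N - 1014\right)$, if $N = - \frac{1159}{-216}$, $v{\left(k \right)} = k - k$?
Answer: $\frac{10239655}{72} \approx 1.4222 \cdot 10^{5}$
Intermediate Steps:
$v{\left(k \right)} = 0$
$N = \frac{1159}{216}$ ($N = \left(-1159\right) \left(- \frac{1}{216}\right) = \frac{1159}{216} \approx 5.3657$)
$m{\left(z,W \right)} = 24$ ($m{\left(z,W \right)} = 6 \cdot 4 = 24$)
$\left(m{\left(v{\left(-3 \right)},70 \right)} - 165\right) \left(N - 1014\right) = \left(24 - 165\right) \left(\frac{1159}{216} - 1014\right) = \left(-141\right) \left(- \frac{217865}{216}\right) = \frac{10239655}{72}$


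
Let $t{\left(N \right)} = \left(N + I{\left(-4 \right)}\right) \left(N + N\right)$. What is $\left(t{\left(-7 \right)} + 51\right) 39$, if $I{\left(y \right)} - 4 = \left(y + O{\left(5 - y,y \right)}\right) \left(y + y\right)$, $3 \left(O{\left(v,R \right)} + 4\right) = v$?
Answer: $-18213$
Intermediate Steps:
$O{\left(v,R \right)} = -4 + \frac{v}{3}$
$I{\left(y \right)} = 4 + 2 y \left(- \frac{7}{3} + \frac{2 y}{3}\right)$ ($I{\left(y \right)} = 4 + \left(y + \left(-4 + \frac{5 - y}{3}\right)\right) \left(y + y\right) = 4 + \left(y - \left(\frac{7}{3} + \frac{y}{3}\right)\right) 2 y = 4 + \left(- \frac{7}{3} + \frac{2 y}{3}\right) 2 y = 4 + 2 y \left(- \frac{7}{3} + \frac{2 y}{3}\right)$)
$t{\left(N \right)} = 2 N \left(44 + N\right)$ ($t{\left(N \right)} = \left(N + \left(4 - - \frac{56}{3} + \frac{4 \left(-4\right)^{2}}{3}\right)\right) \left(N + N\right) = \left(N + \left(4 + \frac{56}{3} + \frac{4}{3} \cdot 16\right)\right) 2 N = \left(N + \left(4 + \frac{56}{3} + \frac{64}{3}\right)\right) 2 N = \left(N + 44\right) 2 N = \left(44 + N\right) 2 N = 2 N \left(44 + N\right)$)
$\left(t{\left(-7 \right)} + 51\right) 39 = \left(2 \left(-7\right) \left(44 - 7\right) + 51\right) 39 = \left(2 \left(-7\right) 37 + 51\right) 39 = \left(-518 + 51\right) 39 = \left(-467\right) 39 = -18213$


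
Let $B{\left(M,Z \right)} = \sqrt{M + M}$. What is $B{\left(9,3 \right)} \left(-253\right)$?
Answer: $- 759 \sqrt{2} \approx -1073.4$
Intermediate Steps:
$B{\left(M,Z \right)} = \sqrt{2} \sqrt{M}$ ($B{\left(M,Z \right)} = \sqrt{2 M} = \sqrt{2} \sqrt{M}$)
$B{\left(9,3 \right)} \left(-253\right) = \sqrt{2} \sqrt{9} \left(-253\right) = \sqrt{2} \cdot 3 \left(-253\right) = 3 \sqrt{2} \left(-253\right) = - 759 \sqrt{2}$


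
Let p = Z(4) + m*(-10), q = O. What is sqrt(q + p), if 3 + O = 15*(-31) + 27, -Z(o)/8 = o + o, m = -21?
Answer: I*sqrt(295) ≈ 17.176*I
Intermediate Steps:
Z(o) = -16*o (Z(o) = -8*(o + o) = -16*o)
O = -441 (O = -3 + (15*(-31) + 27) = -3 + (-465 + 27) = -3 - 438 = -441)
q = -441
p = 146 (p = -16*4 - 21*(-10) = -64 + 210 = 146)
sqrt(q + p) = sqrt(-441 + 146) = sqrt(-295) = I*sqrt(295)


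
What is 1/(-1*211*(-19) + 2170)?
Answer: 1/6179 ≈ 0.00016184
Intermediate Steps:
1/(-1*211*(-19) + 2170) = 1/(-211*(-19) + 2170) = 1/(4009 + 2170) = 1/6179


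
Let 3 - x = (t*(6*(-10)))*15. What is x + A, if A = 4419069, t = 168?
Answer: 4570272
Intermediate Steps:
x = 151203 (x = 3 - 168*(6*(-10))*15 = 3 - 168*(-60)*15 = 3 - (-10080)*15 = 3 - 1*(-151200) = 3 + 151200 = 151203)
x + A = 151203 + 4419069 = 4570272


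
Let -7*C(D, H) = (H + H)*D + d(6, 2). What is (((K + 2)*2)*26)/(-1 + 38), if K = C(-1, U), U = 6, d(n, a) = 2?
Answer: 1248/259 ≈ 4.8185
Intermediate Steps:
C(D, H) = -2/7 - 2*D*H/7 (C(D, H) = -((H + H)*D + 2)/7 = -((2*H)*D + 2)/7 = -(2*D*H + 2)/7 = -(2 + 2*D*H)/7 = -2/7 - 2*D*H/7)
K = 10/7 (K = -2/7 - 2/7*(-1)*6 = -2/7 + 12/7 = 10/7 ≈ 1.4286)
(((K + 2)*2)*26)/(-1 + 38) = (((10/7 + 2)*2)*26)/(-1 + 38) = (((24/7)*2)*26)/37 = ((48/7)*26)*(1/37) = (1248/7)*(1/37) = 1248/259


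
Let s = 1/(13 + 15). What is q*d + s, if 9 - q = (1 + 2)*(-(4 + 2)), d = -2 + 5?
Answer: 2269/28 ≈ 81.036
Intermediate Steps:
s = 1/28 ≈ 0.035714
d = 3
q = 27 (q = 9 - (1 + 2)*(-(4 + 2)) = 9 - 3*(-1*6) = 9 - 3*(-6) = 9 - 1*(-18) = 9 + 18 = 27)
q*d + s = 27*3 + 1/28 = 81 + 1/28 = 2269/28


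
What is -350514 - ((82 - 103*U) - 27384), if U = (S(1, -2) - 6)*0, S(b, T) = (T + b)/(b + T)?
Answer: -323212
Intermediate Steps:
S(b, T) = 1 (S(b, T) = (T + b)/(T + b) = 1)
U = 0 (U = (1 - 6)*0 = -5*0 = 0)
-350514 - ((82 - 103*U) - 27384) = -350514 - ((82 - 103*0) - 27384) = -350514 - ((82 + 0) - 27384) = -350514 - (82 - 27384) = -350514 - 1*(-27302) = -350514 + 27302 = -323212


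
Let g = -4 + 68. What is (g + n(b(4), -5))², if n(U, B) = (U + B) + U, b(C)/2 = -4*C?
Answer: 25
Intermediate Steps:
b(C) = -8*C (b(C) = 2*(-4*C) = -8*C)
n(U, B) = B + 2*U (n(U, B) = (B + U) + U = B + 2*U)
g = 64
(g + n(b(4), -5))² = (64 + (-5 + 2*(-8*4)))² = (64 + (-5 + 2*(-32)))² = (64 + (-5 - 64))² = (64 - 69)² = (-5)² = 25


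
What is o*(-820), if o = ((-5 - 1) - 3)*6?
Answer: 44280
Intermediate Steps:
o = -54 (o = (-6 - 3)*6 = -9*6 = -54)
o*(-820) = -54*(-820) = 44280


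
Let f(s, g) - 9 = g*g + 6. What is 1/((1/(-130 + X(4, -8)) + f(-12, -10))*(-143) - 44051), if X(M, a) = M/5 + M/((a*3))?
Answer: -3881/234780686 ≈ -1.6530e-5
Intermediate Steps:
f(s, g) = 15 + g² (f(s, g) = 9 + (g*g + 6) = 9 + (g² + 6) = 9 + (6 + g²) = 15 + g²)
X(M, a) = M/5 + M/(3*a) (X(M, a) = M*(⅕) + M/((3*a)) = M/5 + M*(1/(3*a)) = M/5 + M/(3*a))
1/((1/(-130 + X(4, -8)) + f(-12, -10))*(-143) - 44051) = 1/((1/(-130 + ((⅕)*4 + (⅓)*4/(-8))) + (15 + (-10)²))*(-143) - 44051) = 1/((1/(-130 + (⅘ + (⅓)*4*(-⅛))) + (15 + 100))*(-143) - 44051) = 1/((1/(-130 + (⅘ - ⅙)) + 115)*(-143) - 44051) = 1/((1/(-130 + 19/30) + 115)*(-143) - 44051) = 1/((1/(-3881/30) + 115)*(-143) - 44051) = 1/((-30/3881 + 115)*(-143) - 44051) = 1/((446285/3881)*(-143) - 44051) = 1/(-63818755/3881 - 44051) = 1/(-234780686/3881) = -3881/234780686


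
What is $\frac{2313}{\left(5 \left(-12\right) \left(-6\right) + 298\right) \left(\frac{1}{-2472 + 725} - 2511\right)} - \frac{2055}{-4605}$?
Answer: $\frac{394204551851}{886143356308} \approx 0.44485$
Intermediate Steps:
$\frac{2313}{\left(5 \left(-12\right) \left(-6\right) + 298\right) \left(\frac{1}{-2472 + 725} - 2511\right)} - \frac{2055}{-4605} = \frac{2313}{\left(\left(-60\right) \left(-6\right) + 298\right) \left(\frac{1}{-1747} - 2511\right)} - - \frac{137}{307} = \frac{2313}{\left(360 + 298\right) \left(- \frac{1}{1747} - 2511\right)} + \frac{137}{307} = \frac{2313}{658 \left(- \frac{4386718}{1747}\right)} + \frac{137}{307} = \frac{2313}{- \frac{2886460444}{1747}} + \frac{137}{307} = 2313 \left(- \frac{1747}{2886460444}\right) + \frac{137}{307} = - \frac{4040811}{2886460444} + \frac{137}{307} = \frac{394204551851}{886143356308}$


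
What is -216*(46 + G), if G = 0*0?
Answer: -9936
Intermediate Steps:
G = 0
-216*(46 + G) = -216*(46 + 0) = -216*46 = -9936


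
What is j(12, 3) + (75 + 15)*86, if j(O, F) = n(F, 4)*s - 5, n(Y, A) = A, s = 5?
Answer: 7755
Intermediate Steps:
j(O, F) = 15 (j(O, F) = 4*5 - 5 = 20 - 5 = 15)
j(12, 3) + (75 + 15)*86 = 15 + (75 + 15)*86 = 15 + 90*86 = 15 + 7740 = 7755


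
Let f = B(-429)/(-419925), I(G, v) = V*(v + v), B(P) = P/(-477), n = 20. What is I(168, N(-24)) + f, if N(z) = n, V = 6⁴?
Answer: 314659727987/6069825 ≈ 51840.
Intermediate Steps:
V = 1296
N(z) = 20
B(P) = -P/477 (B(P) = P*(-1/477) = -P/477)
I(G, v) = 2592*v (I(G, v) = 1296*(v + v) = 1296*(2*v) = 2592*v)
f = -13/6069825 (f = -1/477*(-429)/(-419925) = (143/159)*(-1/419925) = -13/6069825 ≈ -2.1417e-6)
I(168, N(-24)) + f = 2592*20 - 13/6069825 = 51840 - 13/6069825 = 314659727987/6069825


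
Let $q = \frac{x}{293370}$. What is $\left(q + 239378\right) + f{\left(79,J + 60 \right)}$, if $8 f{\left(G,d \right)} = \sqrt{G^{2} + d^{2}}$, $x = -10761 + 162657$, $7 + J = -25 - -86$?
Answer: $\frac{11704412626}{48895} + \frac{\sqrt{19237}}{8} \approx 2.394 \cdot 10^{5}$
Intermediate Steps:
$J = 54$ ($J = -7 - -61 = -7 + \left(-25 + 86\right) = -7 + 61 = 54$)
$x = 151896$
$f{\left(G,d \right)} = \frac{\sqrt{G^{2} + d^{2}}}{8}$
$q = \frac{25316}{48895}$ ($q = \frac{151896}{293370} = 151896 \cdot \frac{1}{293370} = \frac{25316}{48895} \approx 0.51776$)
$\left(q + 239378\right) + f{\left(79,J + 60 \right)} = \left(\frac{25316}{48895} + 239378\right) + \frac{\sqrt{79^{2} + \left(54 + 60\right)^{2}}}{8} = \frac{11704412626}{48895} + \frac{\sqrt{6241 + 114^{2}}}{8} = \frac{11704412626}{48895} + \frac{\sqrt{6241 + 12996}}{8} = \frac{11704412626}{48895} + \frac{\sqrt{19237}}{8}$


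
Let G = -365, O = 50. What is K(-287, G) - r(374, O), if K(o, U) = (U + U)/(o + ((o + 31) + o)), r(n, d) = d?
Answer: -4077/83 ≈ -49.120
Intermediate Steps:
K(o, U) = 2*U/(31 + 3*o) (K(o, U) = (2*U)/(o + ((31 + o) + o)) = (2*U)/(o + (31 + 2*o)) = (2*U)/(31 + 3*o) = 2*U/(31 + 3*o))
K(-287, G) - r(374, O) = 2*(-365)/(31 + 3*(-287)) - 1*50 = 2*(-365)/(31 - 861) - 50 = 2*(-365)/(-830) - 50 = 2*(-365)*(-1/830) - 50 = 73/83 - 50 = -4077/83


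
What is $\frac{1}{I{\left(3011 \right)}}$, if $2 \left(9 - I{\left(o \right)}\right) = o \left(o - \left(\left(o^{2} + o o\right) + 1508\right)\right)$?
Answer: $\frac{2}{54591655147} \approx 3.6636 \cdot 10^{-11}$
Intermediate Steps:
$I{\left(o \right)} = 9 - \frac{o \left(-1508 + o - 2 o^{2}\right)}{2}$ ($I{\left(o \right)} = 9 - \frac{o \left(o - \left(\left(o^{2} + o o\right) + 1508\right)\right)}{2} = 9 - \frac{o \left(o - \left(\left(o^{2} + o^{2}\right) + 1508\right)\right)}{2} = 9 - \frac{o \left(o - \left(2 o^{2} + 1508\right)\right)}{2} = 9 - \frac{o \left(o - \left(1508 + 2 o^{2}\right)\right)}{2} = 9 - \frac{o \left(-1508 + o - 2 o^{2}\right)}{2}$)
$\frac{1}{I{\left(3011 \right)}} = \frac{1}{9 + 3011^{3} + 754 \cdot 3011 - \frac{3011^{2}}{2}} = \frac{1}{9 + 27298090331 + 2270294 - \frac{9066121}{2}} = \frac{1}{\frac{54591655147}{2}} = \frac{2}{54591655147}$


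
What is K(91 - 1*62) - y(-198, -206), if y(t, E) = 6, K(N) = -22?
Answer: -28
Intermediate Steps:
K(91 - 1*62) - y(-198, -206) = -22 - 1*6 = -22 - 6 = -28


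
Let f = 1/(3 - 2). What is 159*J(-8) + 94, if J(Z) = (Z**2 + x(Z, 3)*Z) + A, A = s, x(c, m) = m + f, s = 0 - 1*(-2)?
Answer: 5500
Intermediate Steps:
f = 1 (f = 1/1 = 1)
s = 2 (s = 0 + 2 = 2)
x(c, m) = 1 + m (x(c, m) = m + 1 = 1 + m)
A = 2
J(Z) = 2 + Z**2 + 4*Z (J(Z) = (Z**2 + (1 + 3)*Z) + 2 = (Z**2 + 4*Z) + 2 = 2 + Z**2 + 4*Z)
159*J(-8) + 94 = 159*(2 + (-8)**2 + 4*(-8)) + 94 = 159*(2 + 64 - 32) + 94 = 159*34 + 94 = 5406 + 94 = 5500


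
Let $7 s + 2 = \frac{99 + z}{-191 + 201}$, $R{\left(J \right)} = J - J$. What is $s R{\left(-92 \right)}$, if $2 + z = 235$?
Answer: $0$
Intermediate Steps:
$z = 233$ ($z = -2 + 235 = 233$)
$R{\left(J \right)} = 0$
$s = \frac{156}{35}$ ($s = - \frac{2}{7} + \frac{\left(99 + 233\right) \frac{1}{-191 + 201}}{7} = - \frac{2}{7} + \frac{332 \cdot \frac{1}{10}}{7} = - \frac{2}{7} + \frac{1}{7} \cdot \frac{166}{5} = - \frac{2}{7} + \frac{166}{35} = \frac{156}{35} \approx 4.4571$)
$s R{\left(-92 \right)} = \frac{156}{35} \cdot 0 = 0$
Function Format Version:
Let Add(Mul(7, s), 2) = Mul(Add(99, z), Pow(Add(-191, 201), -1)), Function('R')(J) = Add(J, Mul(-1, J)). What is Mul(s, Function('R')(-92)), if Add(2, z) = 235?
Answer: 0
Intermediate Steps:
z = 233 (z = Add(-2, 235) = 233)
Function('R')(J) = 0
s = Rational(156, 35) (s = Add(Rational(-2, 7), Mul(Rational(1, 7), Mul(Add(99, 233), Pow(Add(-191, 201), -1)))) = Add(Rational(-2, 7), Mul(Rational(1, 7), Mul(332, Pow(10, -1)))) = Add(Rational(-2, 7), Mul(Rational(1, 7), Mul(332, Rational(1, 10)))) = Add(Rational(-2, 7), Mul(Rational(1, 7), Rational(166, 5))) = Add(Rational(-2, 7), Rational(166, 35)) = Rational(156, 35) ≈ 4.4571)
Mul(s, Function('R')(-92)) = Mul(Rational(156, 35), 0) = 0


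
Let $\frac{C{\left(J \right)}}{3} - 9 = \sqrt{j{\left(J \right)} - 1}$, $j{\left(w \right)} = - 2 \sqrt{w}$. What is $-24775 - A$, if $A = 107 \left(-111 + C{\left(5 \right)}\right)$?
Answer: $-15787 - 321 i \sqrt{1 + 2 \sqrt{5}} \approx -15787.0 - 750.9 i$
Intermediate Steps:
$C{\left(J \right)} = 27 + 3 \sqrt{-1 - 2 \sqrt{J}}$ ($C{\left(J \right)} = 27 + 3 \sqrt{- 2 \sqrt{J} - 1} = 27 + 3 \sqrt{-1 - 2 \sqrt{J}}$)
$A = -8988 + 321 \sqrt{-1 - 2 \sqrt{5}}$ ($A = 107 \left(-111 + \left(27 + 3 \sqrt{-1 - 2 \sqrt{5}}\right)\right) = 107 \left(-84 + 3 \sqrt{-1 - 2 \sqrt{5}}\right) = -8988 + 321 \sqrt{-1 - 2 \sqrt{5}} \approx -8988.0 + 750.9 i$)
$-24775 - A = -24775 - \left(-8988 + 321 i \sqrt{1 + 2 \sqrt{5}}\right) = -24775 + \left(8988 - 321 i \sqrt{1 + 2 \sqrt{5}}\right) = -15787 - 321 i \sqrt{1 + 2 \sqrt{5}}$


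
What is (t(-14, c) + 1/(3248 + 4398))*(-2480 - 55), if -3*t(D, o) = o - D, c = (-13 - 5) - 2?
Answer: -38767755/7646 ≈ -5070.3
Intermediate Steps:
c = -20 (c = -18 - 2 = -20)
t(D, o) = -o/3 + D/3 (t(D, o) = -(o - D)/3 = -o/3 + D/3)
(t(-14, c) + 1/(3248 + 4398))*(-2480 - 55) = ((-⅓*(-20) + (⅓)*(-14)) + 1/(3248 + 4398))*(-2480 - 55) = ((20/3 - 14/3) + 1/7646)*(-2535) = (2 + 1/7646)*(-2535) = (15293/7646)*(-2535) = -38767755/7646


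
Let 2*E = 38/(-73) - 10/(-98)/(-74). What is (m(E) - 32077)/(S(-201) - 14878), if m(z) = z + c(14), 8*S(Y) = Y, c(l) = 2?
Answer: 33961029706/15779309525 ≈ 2.1523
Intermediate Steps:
S(Y) = Y/8
E = -138153/529396 (E = (38/(-73) - 10/(-98)/(-74))/2 = (38*(-1/73) - 10*(-1/98)*(-1/74))/2 = (-38/73 + (5/49)*(-1/74))/2 = (-38/73 - 5/3626)/2 = (½)*(-138153/264698) = -138153/529396 ≈ -0.26096)
m(z) = 2 + z (m(z) = z + 2 = 2 + z)
(m(E) - 32077)/(S(-201) - 14878) = ((2 - 138153/529396) - 32077)/((⅛)*(-201) - 14878) = (920639/529396 - 32077)/(-201/8 - 14878) = -16980514853/(529396*(-119225/8)) = -16980514853/529396*(-8/119225) = 33961029706/15779309525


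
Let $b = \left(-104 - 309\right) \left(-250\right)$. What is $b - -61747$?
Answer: $164997$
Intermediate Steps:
$b = 103250$ ($b = \left(-413\right) \left(-250\right) = 103250$)
$b - -61747 = 103250 - -61747 = 103250 + 61747 = 164997$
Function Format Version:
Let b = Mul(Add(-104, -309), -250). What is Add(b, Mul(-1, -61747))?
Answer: 164997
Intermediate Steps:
b = 103250 (b = Mul(-413, -250) = 103250)
Add(b, Mul(-1, -61747)) = Add(103250, Mul(-1, -61747)) = Add(103250, 61747) = 164997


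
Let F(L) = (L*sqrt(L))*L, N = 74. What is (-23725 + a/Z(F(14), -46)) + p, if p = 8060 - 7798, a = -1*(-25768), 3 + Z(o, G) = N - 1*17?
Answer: -620617/27 ≈ -22986.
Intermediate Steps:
F(L) = L**(5/2) (F(L) = L**(3/2)*L = L**(5/2))
Z(o, G) = 54 (Z(o, G) = -3 + (74 - 1*17) = -3 + (74 - 17) = -3 + 57 = 54)
a = 25768
p = 262
(-23725 + a/Z(F(14), -46)) + p = (-23725 + 25768/54) + 262 = (-23725 + 25768*(1/54)) + 262 = (-23725 + 12884/27) + 262 = -627691/27 + 262 = -620617/27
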